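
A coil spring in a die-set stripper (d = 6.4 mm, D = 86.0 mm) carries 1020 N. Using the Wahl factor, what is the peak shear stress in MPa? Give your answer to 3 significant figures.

Spring index C = D/d = 86.0/6.4 = 13.4375
K_W = (4C−1)/(4C−4) + 0.615/C = 52.750/49.750 + 0.0458 = 1.1061
τ₀ = 8FD/(πd³) = 8·1020·86.0/(π·6.4³) = 701760/823.55 = 852.12 MPa
τ_max = K·τ₀ = 1.1061 × 852.12 = 942.5 MPa

942 MPa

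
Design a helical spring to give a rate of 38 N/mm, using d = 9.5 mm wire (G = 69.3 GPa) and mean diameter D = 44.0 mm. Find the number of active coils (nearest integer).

N_a = Gd⁴/(8D³k) = (69.3×10³ × 9.5⁴)/(8 × 44.0³ × 38)
    = 5.64453e+08 / 2.58959e+07 = 21.8 → 22 coils

22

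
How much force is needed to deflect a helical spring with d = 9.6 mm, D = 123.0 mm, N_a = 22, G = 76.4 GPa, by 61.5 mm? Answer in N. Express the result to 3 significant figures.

122 N

k = Gd⁴/(8D³N_a) = (76.4×10³)(9.6⁴)/(8·123.0³·22) = 1.9813 N/mm
F = k·δ = 1.9813 × 61.5 = 121.85 N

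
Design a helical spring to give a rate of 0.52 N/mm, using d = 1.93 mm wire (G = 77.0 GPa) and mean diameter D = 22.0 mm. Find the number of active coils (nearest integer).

N_a = Gd⁴/(8D³k) = (77.0×10³ × 1.93⁴)/(8 × 22.0³ × 0.52)
    = 1.06837e+06 / 44295.7 = 24.12 → 24 coils

24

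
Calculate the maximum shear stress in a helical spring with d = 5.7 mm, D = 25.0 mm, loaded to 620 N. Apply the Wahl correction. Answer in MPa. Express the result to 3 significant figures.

Spring index C = D/d = 25.0/5.7 = 4.3860
K_W = (4C−1)/(4C−4) + 0.615/C = 16.544/13.544 + 0.1402 = 1.3617
τ₀ = 8FD/(πd³) = 8·620·25.0/(π·5.7³) = 124000/581.8 = 213.13 MPa
τ_max = K·τ₀ = 1.3617 × 213.13 = 290.23 MPa

290 MPa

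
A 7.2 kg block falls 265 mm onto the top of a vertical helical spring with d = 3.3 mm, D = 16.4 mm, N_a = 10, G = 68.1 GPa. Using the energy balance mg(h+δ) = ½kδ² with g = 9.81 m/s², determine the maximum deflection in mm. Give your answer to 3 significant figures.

k = Gd⁴/(8D³N_a) = (68.1×10³)(3.3⁴)/(8·16.4³·10) = 22.887 N/mm
W = mg = 7.2 × 9.81 = 70.632 N
½kδ² − Wδ − Wh = 0 → δ = (W + √(W² + 2kWh))/k
δ = (70.632 + √(4988.9 + 856759))/22.887 = (70.632 + 928.3)/22.887 = 43.647 mm

43.6 mm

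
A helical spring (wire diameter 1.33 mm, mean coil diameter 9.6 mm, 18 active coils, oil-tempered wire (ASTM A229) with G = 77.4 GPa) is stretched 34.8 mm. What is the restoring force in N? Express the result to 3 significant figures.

k = Gd⁴/(8D³N_a) = (77.4×10³)(1.33⁴)/(8·9.6³·18) = 1.901 N/mm
F = k·δ = 1.901 × 34.8 = 66.153 N

66.2 N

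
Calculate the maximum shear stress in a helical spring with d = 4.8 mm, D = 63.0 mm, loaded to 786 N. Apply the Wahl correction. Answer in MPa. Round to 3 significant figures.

1260 MPa

Spring index C = D/d = 63.0/4.8 = 13.1250
K_W = (4C−1)/(4C−4) + 0.615/C = 51.500/48.500 + 0.0469 = 1.1087
τ₀ = 8FD/(πd³) = 8·786·63.0/(π·4.8³) = 396144/347.44 = 1140.2 MPa
τ_max = K·τ₀ = 1.1087 × 1140.2 = 1264.1 MPa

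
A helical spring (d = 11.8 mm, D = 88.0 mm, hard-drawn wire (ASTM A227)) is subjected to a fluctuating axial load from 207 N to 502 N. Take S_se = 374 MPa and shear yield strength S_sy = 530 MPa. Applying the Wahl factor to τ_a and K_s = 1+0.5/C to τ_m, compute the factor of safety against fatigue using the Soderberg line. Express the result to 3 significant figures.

6.18

C = D/d = 88.0/11.8 = 7.4576; K_W = (4C−1)/(4C−4)+0.615/C = 1.1986; K_s = 1+0.5/C = 1.0670
F_a = (F_max−F_min)/2 = 147.5 N; F_m = (F_max+F_min)/2 = 354.5 N
τ_a = K_W·8F_aD/(πd³) = 1.1986 × 20.117 = 24.113 MPa
τ_m = K_s·8F_mD/(πd³) = 1.0670 × 48.35 = 51.591 MPa
Soderberg: 1/n_f = τ_a/S_se + τ_m/S_sy = 24.113/374 + 51.591/530 = 0.06447 + 0.09734 = 0.16181
n_f = 1/0.16181 = 6.18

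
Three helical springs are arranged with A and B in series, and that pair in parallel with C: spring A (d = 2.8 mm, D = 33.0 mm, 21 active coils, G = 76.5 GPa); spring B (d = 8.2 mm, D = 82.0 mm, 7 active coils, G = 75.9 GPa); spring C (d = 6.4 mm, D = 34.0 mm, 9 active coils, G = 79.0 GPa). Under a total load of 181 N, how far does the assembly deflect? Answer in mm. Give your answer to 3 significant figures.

3.81 mm

k_A = Gd⁴/(8D³N_a) = (76.5×10³)(2.8⁴)/(8·33.0³·21) = 0.77883 N/mm
k_B = Gd⁴/(8D³N_a) = (75.9×10³)(8.2⁴)/(8·82.0³·7) = 11.114 N/mm
k_C = Gd⁴/(8D³N_a) = (79.0×10³)(6.4⁴)/(8·34.0³·9) = 46.836 N/mm
Springs A,B series: k_AB = 1/(1/0.77883+1/11.114) = 0.72783 N/mm; parallel with C: k_eq = 0.72783+46.836 = 47.564 N/mm
δ = F/k_eq = 181/47.564 = 3.8054 mm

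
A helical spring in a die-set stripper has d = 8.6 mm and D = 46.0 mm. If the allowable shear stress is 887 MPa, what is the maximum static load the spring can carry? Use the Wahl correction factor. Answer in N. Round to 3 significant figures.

3740 N

C = D/d = 46.0/8.6 = 5.3488
K_W = (4C−1)/(4C−4) + 0.615/C = 20.395/17.395 + 0.1150 = 1.2874
τ_max = K·8FD/(πd³) → F_max = τ_allow·πd³/(8DK)
F_max = 887·π·8.6³/(8·46.0·1.2874) = 1.7724e+06/473.78 = 3741.1 N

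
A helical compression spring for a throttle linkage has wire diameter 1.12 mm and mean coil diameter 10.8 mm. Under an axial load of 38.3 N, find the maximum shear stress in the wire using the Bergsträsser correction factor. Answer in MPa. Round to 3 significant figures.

855 MPa

Spring index C = D/d = 10.8/1.12 = 9.6429
K_B = (4C+2)/(4C−3) = 40.571/35.571 = 1.1406
τ₀ = 8FD/(πd³) = 8·38.3·10.8/(π·1.12³) = 3309.12/4.4137 = 749.74 MPa
τ_max = K·τ₀ = 1.1406 × 749.74 = 855.12 MPa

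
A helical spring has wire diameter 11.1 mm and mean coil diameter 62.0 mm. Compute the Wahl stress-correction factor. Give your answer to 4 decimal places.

C = D/d = 62.0/11.1 = 5.5856
K_W = (4C−1)/(4C−4) + 0.615/C = 21.342/18.342 + 0.1101 = 1.2737

1.2737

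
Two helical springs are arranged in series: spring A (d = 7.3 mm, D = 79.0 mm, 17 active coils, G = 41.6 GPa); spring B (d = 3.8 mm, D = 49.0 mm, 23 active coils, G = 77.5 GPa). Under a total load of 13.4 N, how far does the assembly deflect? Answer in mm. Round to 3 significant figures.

25.6 mm

k_A = Gd⁴/(8D³N_a) = (41.6×10³)(7.3⁴)/(8·79.0³·17) = 1.7618 N/mm
k_B = Gd⁴/(8D³N_a) = (77.5×10³)(3.8⁴)/(8·49.0³·23) = 0.7465 N/mm
Series: 1/k_eq = 1/1.7618 + 1/0.7465 = 1.9072; k_eq = 0.52434 N/mm
δ = F/k_eq = 13.4/0.52434 = 25.556 mm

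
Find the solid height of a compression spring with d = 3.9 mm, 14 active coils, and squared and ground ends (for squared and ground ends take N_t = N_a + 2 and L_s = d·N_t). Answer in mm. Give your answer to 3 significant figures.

62.4 mm

squared and ground ends: N_t = N_a + 2 = 14 + 2 = 16
L_s = d·N_t = 3.9 × 16 = 62.4 mm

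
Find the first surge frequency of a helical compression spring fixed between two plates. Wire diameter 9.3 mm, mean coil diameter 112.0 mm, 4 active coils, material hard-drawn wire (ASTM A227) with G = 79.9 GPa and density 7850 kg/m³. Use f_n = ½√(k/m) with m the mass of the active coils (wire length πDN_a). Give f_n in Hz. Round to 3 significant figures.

66.5 Hz

k = Gd⁴/(8D³N_a) = (79.9×10³)(9.3⁴)/(8·112.0³·4) = 13.295 N/mm = 13295 N/m
Wire length L = πDN_a = π·112.0·4 = 1407.4 mm
m = ρ·(πd²/4)·L = 7850 × 67.929×10⁻⁶ m² × 1.4074 m = 0.7505 kg
f_n = ½√(k/m) = 0.5·√(13295/0.7505) = 0.5·√(17714) = 66.547 Hz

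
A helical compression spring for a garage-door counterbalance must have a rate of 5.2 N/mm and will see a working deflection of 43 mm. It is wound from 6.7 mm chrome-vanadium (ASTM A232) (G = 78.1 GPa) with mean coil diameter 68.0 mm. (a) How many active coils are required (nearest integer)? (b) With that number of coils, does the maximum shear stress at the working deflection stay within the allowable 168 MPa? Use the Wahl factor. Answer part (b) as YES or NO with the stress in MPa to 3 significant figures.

(a) 12 coils; (b) YES, τ_max = 147 MPa

N_a = Gd⁴/(8D³k) = (78.1×10³)(6.7⁴)/(8·68.0³·5.2) = 12.03 → N_a = 12
Actual rate k = Gd⁴/(8D³·12) = 5.2138 N/mm
Working load F = kδ = 5.2138·43 = 224.19 N
C = 68.0/6.7 = 10.1493; K_W = (4C−1)/(4C−4)+0.615/C = 1.1426
τ_max = K_W·8FD/(πd³) = 1.1426·129.08 = 147.48 MPa
τ_max ≤ 168 MPa → acceptable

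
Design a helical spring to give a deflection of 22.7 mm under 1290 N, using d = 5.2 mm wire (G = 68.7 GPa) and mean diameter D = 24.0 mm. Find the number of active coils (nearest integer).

Required rate k = F/δ = 1290/22.7 = 56.828 N/mm
N_a = Gd⁴/(8D³k) = (68.7×10³ × 5.2⁴)/(8 × 24.0³ × 56.828)
    = 5.02308e+07 / 6.28474e+06 = 7.992 → 8 coils

8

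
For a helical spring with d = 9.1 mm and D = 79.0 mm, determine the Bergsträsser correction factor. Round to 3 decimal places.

C = D/d = 79.0/9.1 = 8.6813
K_B = (4C+2)/(4C−3) = 36.725/31.725 = 1.1576

1.158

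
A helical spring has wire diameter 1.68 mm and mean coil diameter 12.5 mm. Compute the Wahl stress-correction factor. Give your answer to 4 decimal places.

1.1991

C = D/d = 12.5/1.68 = 7.4405
K_W = (4C−1)/(4C−4) + 0.615/C = 28.762/25.762 + 0.0827 = 1.1991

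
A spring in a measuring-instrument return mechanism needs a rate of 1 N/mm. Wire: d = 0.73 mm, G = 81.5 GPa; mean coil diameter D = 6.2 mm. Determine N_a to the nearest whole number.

N_a = Gd⁴/(8D³k) = (81.5×10³ × 0.73⁴)/(8 × 6.2³ × 1)
    = 23144.6 / 1906.62 = 12.14 → 12 coils

12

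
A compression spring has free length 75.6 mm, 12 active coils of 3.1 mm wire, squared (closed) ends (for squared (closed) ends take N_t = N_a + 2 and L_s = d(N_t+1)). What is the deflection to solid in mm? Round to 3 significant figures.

29.1 mm

N_t = 14; L_s = 3.1·15 = 46.5 mm
δ_solid = L₀ − L_s = 75.6 − 46.5 = 29.1 mm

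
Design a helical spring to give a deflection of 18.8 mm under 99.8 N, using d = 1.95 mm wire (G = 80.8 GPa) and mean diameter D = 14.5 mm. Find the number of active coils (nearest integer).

9

Required rate k = F/δ = 99.8/18.8 = 5.3085 N/mm
N_a = Gd⁴/(8D³k) = (80.8×10³ × 1.95⁴)/(8 × 14.5³ × 5.3085)
    = 1.16829e+06 / 129469 = 9.024 → 9 coils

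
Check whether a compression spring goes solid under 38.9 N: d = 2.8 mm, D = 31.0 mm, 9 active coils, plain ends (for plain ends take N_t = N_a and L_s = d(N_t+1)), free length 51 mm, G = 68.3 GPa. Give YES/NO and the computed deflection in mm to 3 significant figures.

NO, δ = 19.9 mm

k = Gd⁴/(8D³N_a) = (68.3×10³)(2.8⁴)/(8·31.0³·9) = 1.9572 N/mm
N_t = 9; L_s = 2.8·10 = 28 mm; δ_solid = L₀ − L_s = 51 − 28 = 23 mm
δ = F/k = 38.9/1.9572 = 19.875 mm
δ < δ_solid → spring does not go solid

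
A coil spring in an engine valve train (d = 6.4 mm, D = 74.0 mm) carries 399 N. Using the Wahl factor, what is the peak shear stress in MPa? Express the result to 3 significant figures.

322 MPa

Spring index C = D/d = 74.0/6.4 = 11.5625
K_W = (4C−1)/(4C−4) + 0.615/C = 45.250/42.250 + 0.0532 = 1.1242
τ₀ = 8FD/(πd³) = 8·399·74.0/(π·6.4³) = 236208/823.55 = 286.82 MPa
τ_max = K·τ₀ = 1.1242 × 286.82 = 322.44 MPa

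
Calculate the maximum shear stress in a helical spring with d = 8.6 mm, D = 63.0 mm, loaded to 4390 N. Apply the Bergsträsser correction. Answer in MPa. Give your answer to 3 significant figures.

1320 MPa

Spring index C = D/d = 63.0/8.6 = 7.3256
K_B = (4C+2)/(4C−3) = 31.302/26.302 = 1.1901
τ₀ = 8FD/(πd³) = 8·4390·63.0/(π·8.6³) = 2.21256e+06/1998.2 = 1107.3 MPa
τ_max = K·τ₀ = 1.1901 × 1107.3 = 1317.7 MPa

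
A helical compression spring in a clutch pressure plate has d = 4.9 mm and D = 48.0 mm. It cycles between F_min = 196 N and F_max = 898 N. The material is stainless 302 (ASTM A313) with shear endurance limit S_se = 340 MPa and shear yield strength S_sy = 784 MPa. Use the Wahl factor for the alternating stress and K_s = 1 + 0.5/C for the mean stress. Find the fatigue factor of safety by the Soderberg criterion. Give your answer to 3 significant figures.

C = D/d = 48.0/4.9 = 9.7959; K_W = (4C−1)/(4C−4)+0.615/C = 1.1480; K_s = 1+0.5/C = 1.0510
F_a = (F_max−F_min)/2 = 351 N; F_m = (F_max+F_min)/2 = 547 N
τ_a = K_W·8F_aD/(πd³) = 1.1480 × 364.67 = 418.66 MPa
τ_m = K_s·8F_mD/(πd³) = 1.0510 × 568.3 = 597.31 MPa
Soderberg: 1/n_f = τ_a/S_se + τ_m/S_sy = 418.66/340 + 597.31/784 = 1.23135 + 0.76188 = 1.9932
n_f = 1/1.9932 = 0.5017

0.502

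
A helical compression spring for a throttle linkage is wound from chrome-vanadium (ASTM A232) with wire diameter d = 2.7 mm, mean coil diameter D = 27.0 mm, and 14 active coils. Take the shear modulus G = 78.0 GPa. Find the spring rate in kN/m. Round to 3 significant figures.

1.88 kN/m

k = Gd⁴/(8D³N_a) = (78.0×10³ × 2.7⁴) / (8 × 27.0³ × 14)
  = 4.14524e+06 / 2.2045e+06 = 1.8804 N/mm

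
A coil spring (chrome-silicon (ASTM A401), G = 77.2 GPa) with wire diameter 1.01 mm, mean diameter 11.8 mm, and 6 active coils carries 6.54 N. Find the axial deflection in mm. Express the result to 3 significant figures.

k = Gd⁴/(8D³N_a) = (77.2×10³)(1.01⁴)/(8·11.8³·6) = 1.0186 N/mm
δ = F/k = 6.54 / 1.0186 = 6.4204 mm

6.42 mm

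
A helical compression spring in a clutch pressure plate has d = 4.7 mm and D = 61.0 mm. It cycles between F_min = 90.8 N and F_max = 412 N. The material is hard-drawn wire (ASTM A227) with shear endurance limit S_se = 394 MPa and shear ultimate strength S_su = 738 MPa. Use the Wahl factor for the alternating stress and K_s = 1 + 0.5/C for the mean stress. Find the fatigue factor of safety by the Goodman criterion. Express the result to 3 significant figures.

0.829

C = D/d = 61.0/4.7 = 12.9787; K_W = (4C−1)/(4C−4)+0.615/C = 1.1100; K_s = 1+0.5/C = 1.0385
F_a = (F_max−F_min)/2 = 160.6 N; F_m = (F_max+F_min)/2 = 251.4 N
τ_a = K_W·8F_aD/(πd³) = 1.1100 × 240.28 = 266.71 MPa
τ_m = K_s·8F_mD/(πd³) = 1.0385 × 376.13 = 390.62 MPa
Goodman: 1/n_f = τ_a/S_se + τ_m/S_su = 266.71/394 + 390.62/738 = 0.67694 + 0.52930 = 1.2062
n_f = 1/1.2062 = 0.829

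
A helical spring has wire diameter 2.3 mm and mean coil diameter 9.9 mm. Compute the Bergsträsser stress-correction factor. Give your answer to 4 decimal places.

1.3517

C = D/d = 9.9/2.3 = 4.3043
K_B = (4C+2)/(4C−3) = 19.217/14.217 = 1.3517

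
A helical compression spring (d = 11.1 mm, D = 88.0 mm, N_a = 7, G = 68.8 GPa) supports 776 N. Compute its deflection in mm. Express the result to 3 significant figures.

k = Gd⁴/(8D³N_a) = (68.8×10³)(11.1⁴)/(8·88.0³·7) = 27.368 N/mm
δ = F/k = 776 / 27.368 = 28.354 mm

28.4 mm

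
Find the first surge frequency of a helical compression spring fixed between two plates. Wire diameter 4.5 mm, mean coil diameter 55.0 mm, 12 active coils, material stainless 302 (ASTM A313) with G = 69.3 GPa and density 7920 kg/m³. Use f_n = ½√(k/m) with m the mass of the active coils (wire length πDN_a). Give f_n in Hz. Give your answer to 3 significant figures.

41.3 Hz

k = Gd⁴/(8D³N_a) = (69.3×10³)(4.5⁴)/(8·55.0³·12) = 1.7792 N/mm = 1779.2 N/m
Wire length L = πDN_a = π·55.0·12 = 2073.5 mm
m = ρ·(πd²/4)·L = 7920 × 15.904×10⁻⁶ m² × 2.0735 m = 0.26118 kg
f_n = ½√(k/m) = 0.5·√(1779.2/0.26118) = 0.5·√(6812.2) = 41.268 Hz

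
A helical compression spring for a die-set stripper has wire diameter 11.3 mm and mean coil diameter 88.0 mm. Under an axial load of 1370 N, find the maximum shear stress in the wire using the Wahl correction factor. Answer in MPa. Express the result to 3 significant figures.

253 MPa

Spring index C = D/d = 88.0/11.3 = 7.7876
K_W = (4C−1)/(4C−4) + 0.615/C = 30.150/27.150 + 0.0790 = 1.1895
τ₀ = 8FD/(πd³) = 8·1370·88.0/(π·11.3³) = 964480/4533 = 212.77 MPa
τ_max = K·τ₀ = 1.1895 × 212.77 = 253.08 MPa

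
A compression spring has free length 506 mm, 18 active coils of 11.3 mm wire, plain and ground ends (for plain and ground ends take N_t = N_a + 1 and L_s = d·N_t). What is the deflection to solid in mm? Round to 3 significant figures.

291 mm

N_t = 19; L_s = 11.3·19 = 214.7 mm
δ_solid = L₀ − L_s = 506 − 214.7 = 291.3 mm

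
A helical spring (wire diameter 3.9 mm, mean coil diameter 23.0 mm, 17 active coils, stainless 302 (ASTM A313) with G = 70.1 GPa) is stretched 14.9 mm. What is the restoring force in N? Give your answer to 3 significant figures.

146 N

k = Gd⁴/(8D³N_a) = (70.1×10³)(3.9⁴)/(8·23.0³·17) = 9.8006 N/mm
F = k·δ = 9.8006 × 14.9 = 146.03 N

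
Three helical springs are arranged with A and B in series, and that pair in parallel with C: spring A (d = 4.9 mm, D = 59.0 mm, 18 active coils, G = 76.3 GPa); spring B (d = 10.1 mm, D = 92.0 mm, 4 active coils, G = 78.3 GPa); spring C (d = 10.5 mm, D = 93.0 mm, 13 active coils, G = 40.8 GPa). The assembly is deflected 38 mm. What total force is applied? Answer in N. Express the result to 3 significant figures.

279 N

k_A = Gd⁴/(8D³N_a) = (76.3×10³)(4.9⁴)/(8·59.0³·18) = 1.4873 N/mm
k_B = Gd⁴/(8D³N_a) = (78.3×10³)(10.1⁴)/(8·92.0³·4) = 32.699 N/mm
k_C = Gd⁴/(8D³N_a) = (40.8×10³)(10.5⁴)/(8·93.0³·13) = 5.9284 N/mm
Springs A,B series: k_AB = 1/(1/1.4873+1/32.699) = 1.4226 N/mm; parallel with C: k_eq = 1.4226+5.9284 = 7.3509 N/mm
F = k_eq·δ = 7.3509·38 = 279.34 N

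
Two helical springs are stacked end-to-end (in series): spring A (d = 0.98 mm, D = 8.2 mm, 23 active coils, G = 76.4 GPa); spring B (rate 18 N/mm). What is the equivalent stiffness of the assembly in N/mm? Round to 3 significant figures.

0.669 N/mm

k_A = Gd⁴/(8D³N_a) = (76.4×10³)(0.98⁴)/(8·8.2³·23) = 0.69461 N/mm
Series: 1/k_eq = 1/0.69461 + 1/18 = 1.4952; k_eq = 0.6688 N/mm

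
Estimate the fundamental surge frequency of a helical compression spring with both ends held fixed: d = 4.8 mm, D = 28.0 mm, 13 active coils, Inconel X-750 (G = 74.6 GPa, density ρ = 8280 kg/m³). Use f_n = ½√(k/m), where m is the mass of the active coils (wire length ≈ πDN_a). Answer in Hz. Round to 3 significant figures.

k = Gd⁴/(8D³N_a) = (74.6×10³)(4.8⁴)/(8·28.0³·13) = 17.346 N/mm = 17346 N/m
Wire length L = πDN_a = π·28.0·13 = 1143.5 mm
m = ρ·(πd²/4)·L = 8280 × 18.096×10⁻⁶ m² × 1.1435 m = 0.17134 kg
f_n = ½√(k/m) = 0.5·√(17346/0.17134) = 0.5·√(1.0124e+05) = 159.09 Hz

159 Hz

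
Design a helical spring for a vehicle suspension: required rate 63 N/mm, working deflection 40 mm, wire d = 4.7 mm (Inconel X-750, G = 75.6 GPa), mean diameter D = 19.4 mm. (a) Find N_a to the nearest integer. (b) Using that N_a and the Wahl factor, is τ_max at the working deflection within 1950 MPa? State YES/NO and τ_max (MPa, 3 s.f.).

(a) 10 coils; (b) YES, τ_max = 1670 MPa

N_a = Gd⁴/(8D³k) = (75.6×10³)(4.7⁴)/(8·19.4³·63) = 10.02 → N_a = 10
Actual rate k = Gd⁴/(8D³·10) = 63.156 N/mm
Working load F = kδ = 63.156·40 = 2526.3 N
C = 19.4/4.7 = 4.1277; K_W = (4C−1)/(4C−4)+0.615/C = 1.3888
τ_max = K_W·8FD/(πd³) = 1.3888·1202.1 = 1669.4 MPa
τ_max ≤ 1950 MPa → acceptable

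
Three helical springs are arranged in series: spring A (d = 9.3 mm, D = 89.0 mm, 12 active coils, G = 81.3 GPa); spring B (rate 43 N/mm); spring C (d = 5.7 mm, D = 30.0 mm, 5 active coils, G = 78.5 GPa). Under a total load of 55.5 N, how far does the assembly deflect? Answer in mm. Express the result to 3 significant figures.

8.19 mm

k_A = Gd⁴/(8D³N_a) = (81.3×10³)(9.3⁴)/(8·89.0³·12) = 8.9863 N/mm
k_C = Gd⁴/(8D³N_a) = (78.5×10³)(5.7⁴)/(8·30.0³·5) = 76.726 N/mm
Series: 1/k_eq = 1/8.9863 + 1/43 + 1/76.726 = 0.14757; k_eq = 6.7765 N/mm
δ = F/k_eq = 55.5/6.7765 = 8.1901 mm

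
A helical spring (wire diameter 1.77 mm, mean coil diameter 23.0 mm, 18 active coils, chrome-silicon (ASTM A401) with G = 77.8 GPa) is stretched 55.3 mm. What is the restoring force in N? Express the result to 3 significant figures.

k = Gd⁴/(8D³N_a) = (77.8×10³)(1.77⁴)/(8·23.0³·18) = 0.43584 N/mm
F = k·δ = 0.43584 × 55.3 = 24.102 N

24.1 N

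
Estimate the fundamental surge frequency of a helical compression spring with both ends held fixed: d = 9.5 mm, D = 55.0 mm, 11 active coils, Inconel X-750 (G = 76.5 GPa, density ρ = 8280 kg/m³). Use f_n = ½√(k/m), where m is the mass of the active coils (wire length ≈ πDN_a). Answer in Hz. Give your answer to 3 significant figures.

k = Gd⁴/(8D³N_a) = (76.5×10³)(9.5⁴)/(8·55.0³·11) = 42.558 N/mm = 42558 N/m
Wire length L = πDN_a = π·55.0·11 = 1900.7 mm
m = ρ·(πd²/4)·L = 8280 × 70.882×10⁻⁶ m² × 1.9007 m = 1.1155 kg
f_n = ½√(k/m) = 0.5·√(42558/1.1155) = 0.5·√(38152) = 97.662 Hz

97.7 Hz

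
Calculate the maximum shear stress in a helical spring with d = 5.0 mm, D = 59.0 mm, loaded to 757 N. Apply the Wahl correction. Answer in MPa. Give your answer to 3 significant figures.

1020 MPa

Spring index C = D/d = 59.0/5.0 = 11.8000
K_W = (4C−1)/(4C−4) + 0.615/C = 46.200/43.200 + 0.0521 = 1.1216
τ₀ = 8FD/(πd³) = 8·757·59.0/(π·5.0³) = 357304/392.7 = 909.87 MPa
τ_max = K·τ₀ = 1.1216 × 909.87 = 1020.5 MPa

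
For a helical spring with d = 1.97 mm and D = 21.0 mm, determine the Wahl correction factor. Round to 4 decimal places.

1.1353

C = D/d = 21.0/1.97 = 10.6599
K_W = (4C−1)/(4C−4) + 0.615/C = 41.640/38.640 + 0.0577 = 1.1353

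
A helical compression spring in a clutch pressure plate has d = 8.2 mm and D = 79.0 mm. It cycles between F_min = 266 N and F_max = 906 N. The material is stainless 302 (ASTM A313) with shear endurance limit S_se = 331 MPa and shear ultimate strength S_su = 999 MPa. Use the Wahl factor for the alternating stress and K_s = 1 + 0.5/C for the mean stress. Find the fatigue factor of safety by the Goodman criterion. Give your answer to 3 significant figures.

1.58

C = D/d = 79.0/8.2 = 9.6341; K_W = (4C−1)/(4C−4)+0.615/C = 1.1507; K_s = 1+0.5/C = 1.0519
F_a = (F_max−F_min)/2 = 320 N; F_m = (F_max+F_min)/2 = 586 N
τ_a = K_W·8F_aD/(πd³) = 1.1507 × 116.76 = 134.35 MPa
τ_m = K_s·8F_mD/(πd³) = 1.0519 × 213.81 = 224.9 MPa
Goodman: 1/n_f = τ_a/S_se + τ_m/S_su = 134.35/331 + 224.9/999 = 0.40589 + 0.22513 = 0.63102
n_f = 1/0.63102 = 1.585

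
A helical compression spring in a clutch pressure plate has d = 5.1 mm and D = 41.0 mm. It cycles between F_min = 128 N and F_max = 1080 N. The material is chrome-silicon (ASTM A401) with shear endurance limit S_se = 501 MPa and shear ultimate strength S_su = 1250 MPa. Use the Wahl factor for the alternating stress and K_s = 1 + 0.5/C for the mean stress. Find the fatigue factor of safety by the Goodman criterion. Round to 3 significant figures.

0.776

C = D/d = 41.0/5.1 = 8.0392; K_W = (4C−1)/(4C−4)+0.615/C = 1.1830; K_s = 1+0.5/C = 1.0622
F_a = (F_max−F_min)/2 = 476 N; F_m = (F_max+F_min)/2 = 604 N
τ_a = K_W·8F_aD/(πd³) = 1.1830 × 374.65 = 443.22 MPa
τ_m = K_s·8F_mD/(πd³) = 1.0622 × 475.39 = 504.96 MPa
Goodman: 1/n_f = τ_a/S_se + τ_m/S_su = 443.22/501 + 504.96/1250 = 0.88468 + 0.40397 = 1.2886
n_f = 1/1.2886 = 0.776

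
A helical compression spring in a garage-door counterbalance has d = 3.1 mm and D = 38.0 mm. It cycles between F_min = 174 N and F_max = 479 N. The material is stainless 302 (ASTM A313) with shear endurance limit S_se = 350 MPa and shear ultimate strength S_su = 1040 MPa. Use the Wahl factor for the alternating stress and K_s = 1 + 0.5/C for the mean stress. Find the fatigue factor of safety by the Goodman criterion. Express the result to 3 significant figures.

C = D/d = 38.0/3.1 = 12.2581; K_W = (4C−1)/(4C−4)+0.615/C = 1.1168; K_s = 1+0.5/C = 1.0408
F_a = (F_max−F_min)/2 = 152.5 N; F_m = (F_max+F_min)/2 = 326.5 N
τ_a = K_W·8F_aD/(πd³) = 1.1168 × 495.35 = 553.2 MPa
τ_m = K_s·8F_mD/(πd³) = 1.0408 × 1060.5 = 1103.8 MPa
Goodman: 1/n_f = τ_a/S_se + τ_m/S_su = 553.2/350 + 1103.8/1040 = 1.58056 + 1.06133 = 2.6419
n_f = 1/2.6419 = 0.3785

0.379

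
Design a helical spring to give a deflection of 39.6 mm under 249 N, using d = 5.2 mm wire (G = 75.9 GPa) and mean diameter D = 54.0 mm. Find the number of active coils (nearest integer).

Required rate k = F/δ = 249/39.6 = 6.2879 N/mm
N_a = Gd⁴/(8D³k) = (75.9×10³ × 5.2⁴)/(8 × 54.0³ × 6.2879)
    = 5.54952e+07 / 7.92092e+06 = 7.006 → 7 coils

7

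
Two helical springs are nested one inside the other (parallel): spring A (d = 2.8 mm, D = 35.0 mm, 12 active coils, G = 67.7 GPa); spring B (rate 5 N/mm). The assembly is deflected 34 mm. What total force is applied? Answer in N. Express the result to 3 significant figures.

204 N

k_A = Gd⁴/(8D³N_a) = (67.7×10³)(2.8⁴)/(8·35.0³·12) = 1.011 N/mm
Parallel: k_eq = 1.011 + 5 = 6.011 N/mm
F = k_eq·δ = 6.011·34 = 204.37 N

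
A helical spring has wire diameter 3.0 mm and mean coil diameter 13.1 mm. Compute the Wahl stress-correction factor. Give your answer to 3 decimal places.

C = D/d = 13.1/3.0 = 4.3667
K_W = (4C−1)/(4C−4) + 0.615/C = 16.467/13.467 + 0.1408 = 1.3636

1.364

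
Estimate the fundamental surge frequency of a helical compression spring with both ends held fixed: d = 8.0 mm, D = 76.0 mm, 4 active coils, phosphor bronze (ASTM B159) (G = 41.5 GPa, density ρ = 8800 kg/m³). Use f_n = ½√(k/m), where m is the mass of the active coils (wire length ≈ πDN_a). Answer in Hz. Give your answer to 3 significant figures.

k = Gd⁴/(8D³N_a) = (41.5×10³)(8.0⁴)/(8·76.0³·4) = 12.101 N/mm = 12101 N/m
Wire length L = πDN_a = π·76.0·4 = 955.04 mm
m = ρ·(πd²/4)·L = 8800 × 50.265×10⁻⁶ m² × 0.95504 m = 0.42245 kg
f_n = ½√(k/m) = 0.5·√(12101/0.42245) = 0.5·√(28645) = 84.623 Hz

84.6 Hz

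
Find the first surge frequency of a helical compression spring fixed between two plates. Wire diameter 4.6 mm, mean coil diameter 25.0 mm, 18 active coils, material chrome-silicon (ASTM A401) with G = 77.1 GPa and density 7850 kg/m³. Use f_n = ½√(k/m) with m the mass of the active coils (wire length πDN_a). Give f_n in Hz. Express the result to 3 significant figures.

144 Hz

k = Gd⁴/(8D³N_a) = (77.1×10³)(4.6⁴)/(8·25.0³·18) = 15.343 N/mm = 15343 N/m
Wire length L = πDN_a = π·25.0·18 = 1413.7 mm
m = ρ·(πd²/4)·L = 7850 × 16.619×10⁻⁶ m² × 1.4137 m = 0.18443 kg
f_n = ½√(k/m) = 0.5·√(15343/0.18443) = 0.5·√(83189) = 144.21 Hz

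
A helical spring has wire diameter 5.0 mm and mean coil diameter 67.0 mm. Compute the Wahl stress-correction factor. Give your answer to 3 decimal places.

1.106

C = D/d = 67.0/5.0 = 13.4000
K_W = (4C−1)/(4C−4) + 0.615/C = 52.600/49.600 + 0.0459 = 1.1064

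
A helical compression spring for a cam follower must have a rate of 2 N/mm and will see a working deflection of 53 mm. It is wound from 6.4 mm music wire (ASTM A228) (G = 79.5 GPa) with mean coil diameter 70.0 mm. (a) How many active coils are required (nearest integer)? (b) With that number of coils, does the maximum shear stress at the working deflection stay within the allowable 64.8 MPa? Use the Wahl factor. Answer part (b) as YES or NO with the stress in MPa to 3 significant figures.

(a) 24 coils; (b) NO, τ_max = 82.6 MPa

N_a = Gd⁴/(8D³k) = (79.5×10³)(6.4⁴)/(8·70.0³·2) = 24.3 → N_a = 24
Actual rate k = Gd⁴/(8D³·24) = 2.0253 N/mm
Working load F = kδ = 2.0253·53 = 107.34 N
C = 70.0/6.4 = 10.9375; K_W = (4C−1)/(4C−4)+0.615/C = 1.1317
τ_max = K_W·8FD/(πd³) = 1.1317·72.99 = 82.603 MPa
τ_max > 64.8 MPa → exceeds allowable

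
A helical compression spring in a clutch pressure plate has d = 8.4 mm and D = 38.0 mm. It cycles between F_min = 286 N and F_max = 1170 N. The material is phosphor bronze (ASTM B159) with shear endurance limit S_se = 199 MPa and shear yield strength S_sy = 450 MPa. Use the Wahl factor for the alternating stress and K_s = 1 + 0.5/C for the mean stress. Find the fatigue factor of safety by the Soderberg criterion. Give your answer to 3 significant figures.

C = D/d = 38.0/8.4 = 4.5238; K_W = (4C−1)/(4C−4)+0.615/C = 1.3488; K_s = 1+0.5/C = 1.1105
F_a = (F_max−F_min)/2 = 442 N; F_m = (F_max+F_min)/2 = 728 N
τ_a = K_W·8F_aD/(πd³) = 1.3488 × 72.162 = 97.331 MPa
τ_m = K_s·8F_mD/(πd³) = 1.1105 × 118.85 = 131.99 MPa
Soderberg: 1/n_f = τ_a/S_se + τ_m/S_sy = 97.331/199 + 131.99/450 = 0.48910 + 0.29331 = 0.78241
n_f = 1/0.78241 = 1.278

1.28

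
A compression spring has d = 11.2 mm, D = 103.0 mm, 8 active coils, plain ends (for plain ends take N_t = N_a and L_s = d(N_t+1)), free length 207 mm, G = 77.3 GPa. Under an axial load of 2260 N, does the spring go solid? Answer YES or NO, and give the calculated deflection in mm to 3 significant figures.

k = Gd⁴/(8D³N_a) = (77.3×10³)(11.2⁴)/(8·103.0³·8) = 17.392 N/mm
N_t = 8; L_s = 11.2·9 = 100.8 mm; δ_solid = L₀ − L_s = 207 − 100.8 = 106.2 mm
δ = F/k = 2260/17.392 = 129.94 mm
δ ≥ δ_solid → spring goes solid

YES, δ = 130 mm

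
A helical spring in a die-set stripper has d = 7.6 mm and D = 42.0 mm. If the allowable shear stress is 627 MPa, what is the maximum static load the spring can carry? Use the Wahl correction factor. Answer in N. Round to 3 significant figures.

2020 N

C = D/d = 42.0/7.6 = 5.5263
K_W = (4C−1)/(4C−4) + 0.615/C = 21.105/18.105 + 0.1113 = 1.2770
τ_max = K·8FD/(πd³) → F_max = τ_allow·πd³/(8DK)
F_max = 627·π·7.6³/(8·42.0·1.2770) = 8.6469e+05/429.07 = 2015.3 N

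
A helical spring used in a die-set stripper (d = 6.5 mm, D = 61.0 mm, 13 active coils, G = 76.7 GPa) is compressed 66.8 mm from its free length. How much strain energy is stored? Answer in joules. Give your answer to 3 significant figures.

12.9 J

k = Gd⁴/(8D³N_a) = (76.7×10³)(6.5⁴)/(8·61.0³·13) = 5.8 N/mm
U = ½kδ² = 0.5 × 5.8 × 66.8² = 12940 N·mm = 12.94 J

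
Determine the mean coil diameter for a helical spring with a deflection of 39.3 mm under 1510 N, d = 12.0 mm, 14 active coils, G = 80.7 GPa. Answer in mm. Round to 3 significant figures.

73.0 mm

Required rate k = F/δ = 1510/39.3 = 38.422 N/mm
D = (Gd⁴/(8N_a·k))^(1/3) = (80.7×10³·12.0⁴/(8·14·38.422))^(1/3)
  = (388863)^(1/3) = 72.9903 mm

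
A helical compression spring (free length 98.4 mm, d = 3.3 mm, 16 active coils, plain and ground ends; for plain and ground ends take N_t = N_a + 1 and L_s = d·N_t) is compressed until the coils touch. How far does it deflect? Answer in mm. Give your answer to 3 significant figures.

42.3 mm

N_t = 17; L_s = 3.3·17 = 56.1 mm
δ_solid = L₀ − L_s = 98.4 − 56.1 = 42.3 mm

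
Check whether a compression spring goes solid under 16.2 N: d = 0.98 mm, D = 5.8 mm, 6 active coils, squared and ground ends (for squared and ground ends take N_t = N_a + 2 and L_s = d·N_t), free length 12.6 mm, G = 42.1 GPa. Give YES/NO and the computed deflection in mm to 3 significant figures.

k = Gd⁴/(8D³N_a) = (42.1×10³)(0.98⁴)/(8·5.8³·6) = 4.1463 N/mm
N_t = 8; L_s = 0.98·8 = 7.84 mm; δ_solid = L₀ − L_s = 12.6 − 7.84 = 4.76 mm
δ = F/k = 16.2/4.1463 = 3.9071 mm
δ < δ_solid → spring does not go solid

NO, δ = 3.91 mm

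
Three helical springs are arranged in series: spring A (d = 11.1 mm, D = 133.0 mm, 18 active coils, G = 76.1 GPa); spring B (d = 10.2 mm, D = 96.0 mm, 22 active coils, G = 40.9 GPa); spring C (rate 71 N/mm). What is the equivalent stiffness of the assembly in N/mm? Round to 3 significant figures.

1.52 N/mm

k_A = Gd⁴/(8D³N_a) = (76.1×10³)(11.1⁴)/(8·133.0³·18) = 3.41 N/mm
k_B = Gd⁴/(8D³N_a) = (40.9×10³)(10.2⁴)/(8·96.0³·22) = 2.8431 N/mm
Series: 1/k_eq = 1/3.41 + 1/2.8431 + 1/71 = 0.65906; k_eq = 1.5173 N/mm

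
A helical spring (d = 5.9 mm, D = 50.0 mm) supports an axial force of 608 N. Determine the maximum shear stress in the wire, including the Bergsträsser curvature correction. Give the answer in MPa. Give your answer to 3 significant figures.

438 MPa

Spring index C = D/d = 50.0/5.9 = 8.4746
K_B = (4C+2)/(4C−3) = 35.898/30.898 = 1.1618
τ₀ = 8FD/(πd³) = 8·608·50.0/(π·5.9³) = 243200/645.22 = 376.93 MPa
τ_max = K·τ₀ = 1.1618 × 376.93 = 437.92 MPa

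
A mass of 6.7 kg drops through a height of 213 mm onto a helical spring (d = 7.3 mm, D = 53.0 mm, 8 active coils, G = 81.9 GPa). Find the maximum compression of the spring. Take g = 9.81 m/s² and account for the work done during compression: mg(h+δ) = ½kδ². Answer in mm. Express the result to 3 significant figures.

36.7 mm

k = Gd⁴/(8D³N_a) = (81.9×10³)(7.3⁴)/(8·53.0³·8) = 24.41 N/mm
W = mg = 6.7 × 9.81 = 65.727 N
½kδ² − Wδ − Wh = 0 → δ = (W + √(W² + 2kWh))/k
δ = (65.727 + √(4320 + 683473))/24.41 = (65.727 + 829.33)/24.41 = 36.668 mm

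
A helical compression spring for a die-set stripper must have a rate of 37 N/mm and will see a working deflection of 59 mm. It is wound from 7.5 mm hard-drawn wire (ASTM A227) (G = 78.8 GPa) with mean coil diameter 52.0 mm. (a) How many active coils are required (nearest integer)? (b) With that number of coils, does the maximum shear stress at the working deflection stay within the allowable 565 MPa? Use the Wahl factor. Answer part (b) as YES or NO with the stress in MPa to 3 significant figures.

(a) 6 coils; (b) NO, τ_max = 831 MPa

N_a = Gd⁴/(8D³k) = (78.8×10³)(7.5⁴)/(8·52.0³·37) = 5.991 → N_a = 6
Actual rate k = Gd⁴/(8D³·6) = 36.942 N/mm
Working load F = kδ = 36.942·59 = 2179.6 N
C = 52.0/7.5 = 6.9333; K_W = (4C−1)/(4C−4)+0.615/C = 1.2151
τ_max = K_W·8FD/(πd³) = 1.2151·684.12 = 831.28 MPa
τ_max > 565 MPa → exceeds allowable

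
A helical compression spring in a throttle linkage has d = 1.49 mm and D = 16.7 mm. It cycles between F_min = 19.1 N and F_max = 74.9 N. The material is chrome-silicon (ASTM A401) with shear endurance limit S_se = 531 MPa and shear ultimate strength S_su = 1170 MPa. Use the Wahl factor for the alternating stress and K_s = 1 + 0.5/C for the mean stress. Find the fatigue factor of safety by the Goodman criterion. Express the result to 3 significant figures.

0.768

C = D/d = 16.7/1.49 = 11.2081; K_W = (4C−1)/(4C−4)+0.615/C = 1.1283; K_s = 1+0.5/C = 1.0446
F_a = (F_max−F_min)/2 = 27.9 N; F_m = (F_max+F_min)/2 = 47 N
τ_a = K_W·8F_aD/(πd³) = 1.1283 × 358.68 = 404.71 MPa
τ_m = K_s·8F_mD/(πd³) = 1.0446 × 604.22 = 631.18 MPa
Goodman: 1/n_f = τ_a/S_se + τ_m/S_su = 404.71/531 + 631.18/1170 = 0.76216 + 0.53947 = 1.3016
n_f = 1/1.3016 = 0.7683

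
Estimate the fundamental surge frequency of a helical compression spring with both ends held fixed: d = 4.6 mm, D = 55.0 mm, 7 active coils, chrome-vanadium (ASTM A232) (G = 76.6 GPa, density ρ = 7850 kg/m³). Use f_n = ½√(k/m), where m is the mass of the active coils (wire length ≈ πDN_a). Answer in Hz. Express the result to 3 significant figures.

k = Gd⁴/(8D³N_a) = (76.6×10³)(4.6⁴)/(8·55.0³·7) = 3.6812 N/mm = 3681.2 N/m
Wire length L = πDN_a = π·55.0·7 = 1209.5 mm
m = ρ·(πd²/4)·L = 7850 × 16.619×10⁻⁶ m² × 1.2095 m = 0.15779 kg
f_n = ½√(k/m) = 0.5·√(3681.2/0.15779) = 0.5·√(23329) = 76.369 Hz

76.4 Hz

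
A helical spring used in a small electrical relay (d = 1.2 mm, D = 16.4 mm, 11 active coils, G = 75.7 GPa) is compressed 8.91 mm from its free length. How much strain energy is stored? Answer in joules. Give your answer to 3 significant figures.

0.0161 J

k = Gd⁴/(8D³N_a) = (75.7×10³)(1.2⁴)/(8·16.4³·11) = 0.4044 N/mm
U = ½kδ² = 0.5 × 0.4044 × 8.91² = 16.052 N·mm = 0.016052 J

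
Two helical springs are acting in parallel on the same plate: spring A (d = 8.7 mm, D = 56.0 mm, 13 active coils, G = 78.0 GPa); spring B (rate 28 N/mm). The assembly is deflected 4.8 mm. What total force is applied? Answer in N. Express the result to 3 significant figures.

252 N

k_A = Gd⁴/(8D³N_a) = (78.0×10³)(8.7⁴)/(8·56.0³·13) = 24.467 N/mm
Parallel: k_eq = 24.467 + 28 = 52.467 N/mm
F = k_eq·δ = 52.467·4.8 = 251.84 N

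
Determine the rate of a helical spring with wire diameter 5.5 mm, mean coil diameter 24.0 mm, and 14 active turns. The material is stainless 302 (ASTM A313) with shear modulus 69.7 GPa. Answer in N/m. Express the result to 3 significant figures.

k = Gd⁴/(8D³N_a) = (69.7×10³ × 5.5⁴) / (8 × 24.0³ × 14)
  = 6.37799e+07 / 1.54829e+06 = 41.194 N/mm = 41194 N/m

41200 N/m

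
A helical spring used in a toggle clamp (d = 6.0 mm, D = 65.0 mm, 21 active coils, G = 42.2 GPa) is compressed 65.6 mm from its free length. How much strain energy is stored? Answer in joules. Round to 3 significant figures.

k = Gd⁴/(8D³N_a) = (42.2×10³)(6.0⁴)/(8·65.0³·21) = 1.1854 N/mm
U = ½kδ² = 0.5 × 1.1854 × 65.6² = 2550.6 N·mm = 2.5506 J

2.55 J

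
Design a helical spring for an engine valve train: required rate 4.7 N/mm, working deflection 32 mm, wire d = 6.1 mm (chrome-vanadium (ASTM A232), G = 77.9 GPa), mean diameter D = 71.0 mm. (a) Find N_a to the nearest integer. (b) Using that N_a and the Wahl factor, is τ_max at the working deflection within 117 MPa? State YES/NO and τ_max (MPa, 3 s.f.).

(a) 8 coils; (b) NO, τ_max = 135 MPa

N_a = Gd⁴/(8D³k) = (77.9×10³)(6.1⁴)/(8·71.0³·4.7) = 8.015 → N_a = 8
Actual rate k = Gd⁴/(8D³·8) = 4.7087 N/mm
Working load F = kδ = 4.7087·32 = 150.68 N
C = 71.0/6.1 = 11.6393; K_W = (4C−1)/(4C−4)+0.615/C = 1.1233
τ_max = K_W·8FD/(πd³) = 1.1233·120.02 = 134.82 MPa
τ_max > 117 MPa → exceeds allowable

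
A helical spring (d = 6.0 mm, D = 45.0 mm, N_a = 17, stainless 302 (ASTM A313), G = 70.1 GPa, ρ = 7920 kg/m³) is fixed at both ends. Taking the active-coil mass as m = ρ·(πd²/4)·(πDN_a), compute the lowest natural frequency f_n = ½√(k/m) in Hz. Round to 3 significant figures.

k = Gd⁴/(8D³N_a) = (70.1×10³)(6.0⁴)/(8·45.0³·17) = 7.3307 N/mm = 7330.7 N/m
Wire length L = πDN_a = π·45.0·17 = 2403.3 mm
m = ρ·(πd²/4)·L = 7920 × 28.274×10⁻⁶ m² × 2.4033 m = 0.53818 kg
f_n = ½√(k/m) = 0.5·√(7330.7/0.53818) = 0.5·√(13621) = 58.355 Hz

58.4 Hz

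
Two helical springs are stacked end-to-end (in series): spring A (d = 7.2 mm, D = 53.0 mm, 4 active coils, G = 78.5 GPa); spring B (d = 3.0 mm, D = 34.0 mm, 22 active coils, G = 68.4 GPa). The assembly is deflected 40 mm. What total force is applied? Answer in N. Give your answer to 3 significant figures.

k_A = Gd⁴/(8D³N_a) = (78.5×10³)(7.2⁴)/(8·53.0³·4) = 44.281 N/mm
k_B = Gd⁴/(8D³N_a) = (68.4×10³)(3.0⁴)/(8·34.0³·22) = 0.80092 N/mm
Series: 1/k_eq = 1/44.281 + 1/0.80092 = 1.2711; k_eq = 0.7867 N/mm
F = k_eq·δ = 0.7867·40 = 31.468 N

31.5 N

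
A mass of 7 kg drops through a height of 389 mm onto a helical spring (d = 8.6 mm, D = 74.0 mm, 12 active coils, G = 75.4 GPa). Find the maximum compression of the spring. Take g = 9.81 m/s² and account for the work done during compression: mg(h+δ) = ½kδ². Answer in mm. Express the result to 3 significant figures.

k = Gd⁴/(8D³N_a) = (75.4×10³)(8.6⁴)/(8·74.0³·12) = 10.602 N/mm
W = mg = 7 × 9.81 = 68.67 N
½kδ² − Wδ − Wh = 0 → δ = (W + √(W² + 2kWh))/k
δ = (68.67 + √(4715.6 + 566429))/10.602 = (68.67 + 755.74)/10.602 = 77.758 mm

77.8 mm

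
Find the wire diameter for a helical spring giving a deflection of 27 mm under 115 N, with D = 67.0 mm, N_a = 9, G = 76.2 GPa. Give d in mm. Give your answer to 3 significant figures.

Required rate k = F/δ = 115/27 = 4.2593 N/mm
d = (8D³N_a·k / G)^(1/4) = (8·67.0³·9·4.2593 / (76.2×10³))^0.25
  = (1210.4)^0.25 = 5.8984 mm

5.90 mm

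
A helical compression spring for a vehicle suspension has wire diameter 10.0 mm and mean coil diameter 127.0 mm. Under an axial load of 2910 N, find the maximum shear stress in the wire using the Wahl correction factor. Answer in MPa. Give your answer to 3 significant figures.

1050 MPa

Spring index C = D/d = 127.0/10.0 = 12.7000
K_W = (4C−1)/(4C−4) + 0.615/C = 49.800/46.800 + 0.0484 = 1.1125
τ₀ = 8FD/(πd³) = 8·2910·127.0/(π·10.0³) = 2.95656e+06/3141.6 = 941.1 MPa
τ_max = K·τ₀ = 1.1125 × 941.1 = 1047 MPa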